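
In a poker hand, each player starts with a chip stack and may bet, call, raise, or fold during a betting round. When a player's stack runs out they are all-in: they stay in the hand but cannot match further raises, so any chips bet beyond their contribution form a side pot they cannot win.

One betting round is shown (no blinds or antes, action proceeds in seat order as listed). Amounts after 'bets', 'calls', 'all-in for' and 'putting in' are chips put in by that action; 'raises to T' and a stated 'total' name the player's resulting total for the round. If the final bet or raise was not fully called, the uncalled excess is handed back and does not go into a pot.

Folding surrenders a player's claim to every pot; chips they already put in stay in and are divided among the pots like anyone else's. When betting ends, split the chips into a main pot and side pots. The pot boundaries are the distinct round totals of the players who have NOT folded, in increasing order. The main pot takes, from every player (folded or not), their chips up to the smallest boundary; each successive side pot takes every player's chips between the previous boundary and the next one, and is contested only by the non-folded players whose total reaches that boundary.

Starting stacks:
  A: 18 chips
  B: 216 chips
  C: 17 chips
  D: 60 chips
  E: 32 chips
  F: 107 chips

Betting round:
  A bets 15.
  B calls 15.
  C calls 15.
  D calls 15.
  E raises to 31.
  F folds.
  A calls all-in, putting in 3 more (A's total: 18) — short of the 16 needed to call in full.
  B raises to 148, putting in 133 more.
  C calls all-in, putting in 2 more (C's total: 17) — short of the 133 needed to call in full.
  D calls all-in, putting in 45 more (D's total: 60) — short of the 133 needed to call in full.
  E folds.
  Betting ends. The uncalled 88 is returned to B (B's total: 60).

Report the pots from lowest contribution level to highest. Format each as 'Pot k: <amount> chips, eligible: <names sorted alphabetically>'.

Pot 1: 85 chips, eligible: A, B, C, D
Pot 2: 4 chips, eligible: A, B, D
Pot 3: 97 chips, eligible: B, D

Derivation:
Contributions (after 88 returned to B): A=18, B=60, C=17, D=60, E=31
Folded: E, F
Pot levels (distinct totals of non-folded players): 17, 18, 60
Layer 1-17: 17 each from A, B, C, D, E = 17*5 = 85 chips; eligible A, B, C, D
Layer 18-18: 1 each from A, B, D, E = 1*4 = 4 chips; eligible A, B, D
Layer 19-60: B 42 + D 42 + E 13 = 97 chips; eligible B, D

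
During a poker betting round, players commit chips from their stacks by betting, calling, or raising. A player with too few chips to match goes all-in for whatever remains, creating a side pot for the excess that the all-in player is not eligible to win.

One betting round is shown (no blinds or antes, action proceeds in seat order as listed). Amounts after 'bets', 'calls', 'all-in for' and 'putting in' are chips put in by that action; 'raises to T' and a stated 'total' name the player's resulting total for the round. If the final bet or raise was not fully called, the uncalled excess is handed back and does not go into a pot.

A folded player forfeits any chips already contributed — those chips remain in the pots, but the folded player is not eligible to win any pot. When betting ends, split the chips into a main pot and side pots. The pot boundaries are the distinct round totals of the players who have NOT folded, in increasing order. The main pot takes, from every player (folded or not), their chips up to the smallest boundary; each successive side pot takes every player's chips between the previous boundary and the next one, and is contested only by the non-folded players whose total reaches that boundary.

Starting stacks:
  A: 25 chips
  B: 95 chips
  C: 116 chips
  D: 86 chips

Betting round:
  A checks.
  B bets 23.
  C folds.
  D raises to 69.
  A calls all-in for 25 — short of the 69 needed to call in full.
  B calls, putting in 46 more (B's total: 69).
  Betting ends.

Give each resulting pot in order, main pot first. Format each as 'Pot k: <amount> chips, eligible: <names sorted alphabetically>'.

Pot 1: 75 chips, eligible: A, B, D
Pot 2: 88 chips, eligible: B, D

Derivation:
Contributions: A=25, B=69, D=69
Folded: C
Pot levels (distinct totals of non-folded players): 25, 69
Layer 1-25: 25 each from A, B, D = 25*3 = 75 chips; eligible A, B, D
Layer 26-69: 44 each from B, D = 44*2 = 88 chips; eligible B, D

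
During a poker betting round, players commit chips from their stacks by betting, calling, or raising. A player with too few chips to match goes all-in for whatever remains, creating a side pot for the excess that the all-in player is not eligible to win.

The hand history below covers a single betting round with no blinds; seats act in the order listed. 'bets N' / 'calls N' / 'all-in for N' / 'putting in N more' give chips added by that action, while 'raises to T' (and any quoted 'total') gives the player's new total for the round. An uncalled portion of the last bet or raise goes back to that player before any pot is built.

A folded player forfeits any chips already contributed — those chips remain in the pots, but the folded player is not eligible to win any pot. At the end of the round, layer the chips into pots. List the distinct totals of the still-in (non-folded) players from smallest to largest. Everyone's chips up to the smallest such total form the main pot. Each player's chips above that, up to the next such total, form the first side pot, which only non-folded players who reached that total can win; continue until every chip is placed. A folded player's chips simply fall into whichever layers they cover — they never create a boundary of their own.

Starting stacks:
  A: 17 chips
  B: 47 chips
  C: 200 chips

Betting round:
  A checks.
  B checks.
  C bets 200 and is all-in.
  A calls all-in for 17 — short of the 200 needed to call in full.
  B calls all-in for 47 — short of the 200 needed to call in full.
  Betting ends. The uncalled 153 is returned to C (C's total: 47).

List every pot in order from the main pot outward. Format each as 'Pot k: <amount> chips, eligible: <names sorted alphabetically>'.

Contributions (after 153 returned to C): A=17, B=47, C=47
Pot levels (distinct totals of non-folded players): 17, 47
Layer 1-17: 17 each from A, B, C = 17*3 = 51 chips; eligible A, B, C
Layer 18-47: 30 each from B, C = 30*2 = 60 chips; eligible B, C

Pot 1: 51 chips, eligible: A, B, C
Pot 2: 60 chips, eligible: B, C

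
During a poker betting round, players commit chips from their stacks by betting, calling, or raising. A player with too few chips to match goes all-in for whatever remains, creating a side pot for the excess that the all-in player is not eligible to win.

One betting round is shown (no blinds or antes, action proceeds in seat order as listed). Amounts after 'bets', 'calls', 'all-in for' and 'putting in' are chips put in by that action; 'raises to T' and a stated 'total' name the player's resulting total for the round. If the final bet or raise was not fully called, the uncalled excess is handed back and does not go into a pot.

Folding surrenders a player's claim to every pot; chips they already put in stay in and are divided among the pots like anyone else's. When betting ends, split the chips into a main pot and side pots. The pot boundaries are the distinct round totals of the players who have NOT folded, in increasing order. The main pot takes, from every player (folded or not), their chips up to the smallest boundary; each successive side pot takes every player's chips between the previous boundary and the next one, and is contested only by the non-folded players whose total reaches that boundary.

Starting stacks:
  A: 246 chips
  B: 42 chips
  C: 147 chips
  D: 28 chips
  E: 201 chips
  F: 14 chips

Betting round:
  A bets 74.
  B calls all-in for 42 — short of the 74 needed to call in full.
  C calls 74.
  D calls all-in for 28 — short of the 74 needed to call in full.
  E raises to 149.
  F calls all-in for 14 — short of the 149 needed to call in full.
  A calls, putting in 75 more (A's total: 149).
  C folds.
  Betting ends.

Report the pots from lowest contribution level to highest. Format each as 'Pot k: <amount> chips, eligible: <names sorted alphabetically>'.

Pot 1: 84 chips, eligible: A, B, D, E, F
Pot 2: 70 chips, eligible: A, B, D, E
Pot 3: 56 chips, eligible: A, B, E
Pot 4: 246 chips, eligible: A, E

Derivation:
Contributions: A=149, B=42, C=74, D=28, E=149, F=14
Folded: C
Pot levels (distinct totals of non-folded players): 14, 28, 42, 149
Layer 1-14: 14 each from A, B, C, D, E, F = 14*6 = 84 chips; eligible A, B, D, E, F
Layer 15-28: 14 each from A, B, C, D, E = 14*5 = 70 chips; eligible A, B, D, E
Layer 29-42: 14 each from A, B, C, E = 14*4 = 56 chips; eligible A, B, E
Layer 43-149: A 107 + C 32 + E 107 = 246 chips; eligible A, E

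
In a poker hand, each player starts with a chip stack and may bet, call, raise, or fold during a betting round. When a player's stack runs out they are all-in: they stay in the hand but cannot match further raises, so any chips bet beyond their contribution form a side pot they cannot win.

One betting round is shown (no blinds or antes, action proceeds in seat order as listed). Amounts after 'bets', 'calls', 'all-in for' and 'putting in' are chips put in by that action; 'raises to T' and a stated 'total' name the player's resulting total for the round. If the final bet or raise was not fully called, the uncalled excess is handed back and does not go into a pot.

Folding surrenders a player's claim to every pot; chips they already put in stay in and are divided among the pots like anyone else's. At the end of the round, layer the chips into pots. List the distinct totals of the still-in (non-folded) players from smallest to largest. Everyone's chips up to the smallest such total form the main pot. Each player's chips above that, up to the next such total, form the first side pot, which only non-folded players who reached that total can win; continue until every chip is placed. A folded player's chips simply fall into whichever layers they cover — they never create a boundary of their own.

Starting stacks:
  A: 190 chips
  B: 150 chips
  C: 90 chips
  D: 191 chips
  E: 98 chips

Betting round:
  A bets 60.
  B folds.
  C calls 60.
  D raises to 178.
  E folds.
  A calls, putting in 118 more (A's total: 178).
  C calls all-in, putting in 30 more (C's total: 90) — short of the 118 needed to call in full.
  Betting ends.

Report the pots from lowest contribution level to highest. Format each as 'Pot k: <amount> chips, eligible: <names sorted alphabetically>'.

Contributions: A=178, C=90, D=178
Folded: B, E
Pot levels (distinct totals of non-folded players): 90, 178
Layer 1-90: 90 each from A, C, D = 90*3 = 270 chips; eligible A, C, D
Layer 91-178: 88 each from A, D = 88*2 = 176 chips; eligible A, D

Pot 1: 270 chips, eligible: A, C, D
Pot 2: 176 chips, eligible: A, D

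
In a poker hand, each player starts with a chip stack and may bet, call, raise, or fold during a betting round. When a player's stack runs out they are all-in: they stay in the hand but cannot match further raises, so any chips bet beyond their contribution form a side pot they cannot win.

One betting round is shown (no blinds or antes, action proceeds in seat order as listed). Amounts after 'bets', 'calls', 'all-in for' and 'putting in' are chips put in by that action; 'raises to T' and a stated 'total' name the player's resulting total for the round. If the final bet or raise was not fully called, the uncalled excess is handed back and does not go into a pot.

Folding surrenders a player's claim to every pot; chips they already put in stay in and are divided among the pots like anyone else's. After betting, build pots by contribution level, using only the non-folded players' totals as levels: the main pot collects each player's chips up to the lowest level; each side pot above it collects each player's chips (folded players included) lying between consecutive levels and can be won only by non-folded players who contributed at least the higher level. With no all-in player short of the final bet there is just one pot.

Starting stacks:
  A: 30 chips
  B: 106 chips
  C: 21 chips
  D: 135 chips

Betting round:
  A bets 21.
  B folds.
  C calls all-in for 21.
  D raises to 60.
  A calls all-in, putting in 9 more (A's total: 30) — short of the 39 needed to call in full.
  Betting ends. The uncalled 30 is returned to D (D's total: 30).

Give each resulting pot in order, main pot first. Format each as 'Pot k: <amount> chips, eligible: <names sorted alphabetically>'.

Pot 1: 63 chips, eligible: A, C, D
Pot 2: 18 chips, eligible: A, D

Derivation:
Contributions (after 30 returned to D): A=30, C=21, D=30
Folded: B
Pot levels (distinct totals of non-folded players): 21, 30
Layer 1-21: 21 each from A, C, D = 21*3 = 63 chips; eligible A, C, D
Layer 22-30: 9 each from A, D = 9*2 = 18 chips; eligible A, D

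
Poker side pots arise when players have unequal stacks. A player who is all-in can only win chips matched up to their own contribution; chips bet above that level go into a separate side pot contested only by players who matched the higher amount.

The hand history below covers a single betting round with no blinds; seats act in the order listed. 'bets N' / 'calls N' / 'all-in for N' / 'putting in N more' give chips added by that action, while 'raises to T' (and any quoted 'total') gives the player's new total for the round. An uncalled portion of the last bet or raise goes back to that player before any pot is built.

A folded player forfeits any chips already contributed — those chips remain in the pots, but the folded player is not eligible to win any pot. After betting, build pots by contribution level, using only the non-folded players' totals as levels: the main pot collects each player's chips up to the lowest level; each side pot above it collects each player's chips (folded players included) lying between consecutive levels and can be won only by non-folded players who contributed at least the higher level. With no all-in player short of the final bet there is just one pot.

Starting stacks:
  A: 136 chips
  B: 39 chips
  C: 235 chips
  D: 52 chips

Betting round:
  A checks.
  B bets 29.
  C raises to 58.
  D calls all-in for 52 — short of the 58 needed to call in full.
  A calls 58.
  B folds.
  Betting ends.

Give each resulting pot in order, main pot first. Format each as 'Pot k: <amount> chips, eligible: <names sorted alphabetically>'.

Pot 1: 185 chips, eligible: A, C, D
Pot 2: 12 chips, eligible: A, C

Derivation:
Contributions: A=58, B=29, C=58, D=52
Folded: B
Pot levels (distinct totals of non-folded players): 52, 58
Layer 1-52: A 52 + B 29 + C 52 + D 52 = 185 chips; eligible A, C, D
Layer 53-58: 6 each from A, C = 6*2 = 12 chips; eligible A, C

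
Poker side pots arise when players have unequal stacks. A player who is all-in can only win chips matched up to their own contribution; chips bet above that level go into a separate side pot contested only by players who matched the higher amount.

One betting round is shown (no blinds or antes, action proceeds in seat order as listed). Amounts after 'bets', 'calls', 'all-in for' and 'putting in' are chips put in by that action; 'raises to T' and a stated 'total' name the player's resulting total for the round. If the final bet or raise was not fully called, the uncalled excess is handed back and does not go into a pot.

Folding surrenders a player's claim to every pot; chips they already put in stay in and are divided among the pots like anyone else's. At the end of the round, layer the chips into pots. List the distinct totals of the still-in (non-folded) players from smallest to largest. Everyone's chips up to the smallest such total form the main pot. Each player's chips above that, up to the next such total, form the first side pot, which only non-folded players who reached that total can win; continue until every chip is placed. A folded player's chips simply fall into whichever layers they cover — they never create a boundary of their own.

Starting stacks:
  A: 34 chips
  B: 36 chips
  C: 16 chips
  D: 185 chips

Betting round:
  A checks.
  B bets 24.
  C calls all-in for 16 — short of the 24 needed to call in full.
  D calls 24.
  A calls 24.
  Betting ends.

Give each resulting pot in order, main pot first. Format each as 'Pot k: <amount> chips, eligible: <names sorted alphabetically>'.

Contributions: A=24, B=24, C=16, D=24
Pot levels (distinct totals of non-folded players): 16, 24
Layer 1-16: 16 each from A, B, C, D = 16*4 = 64 chips; eligible A, B, C, D
Layer 17-24: 8 each from A, B, D = 8*3 = 24 chips; eligible A, B, D

Pot 1: 64 chips, eligible: A, B, C, D
Pot 2: 24 chips, eligible: A, B, D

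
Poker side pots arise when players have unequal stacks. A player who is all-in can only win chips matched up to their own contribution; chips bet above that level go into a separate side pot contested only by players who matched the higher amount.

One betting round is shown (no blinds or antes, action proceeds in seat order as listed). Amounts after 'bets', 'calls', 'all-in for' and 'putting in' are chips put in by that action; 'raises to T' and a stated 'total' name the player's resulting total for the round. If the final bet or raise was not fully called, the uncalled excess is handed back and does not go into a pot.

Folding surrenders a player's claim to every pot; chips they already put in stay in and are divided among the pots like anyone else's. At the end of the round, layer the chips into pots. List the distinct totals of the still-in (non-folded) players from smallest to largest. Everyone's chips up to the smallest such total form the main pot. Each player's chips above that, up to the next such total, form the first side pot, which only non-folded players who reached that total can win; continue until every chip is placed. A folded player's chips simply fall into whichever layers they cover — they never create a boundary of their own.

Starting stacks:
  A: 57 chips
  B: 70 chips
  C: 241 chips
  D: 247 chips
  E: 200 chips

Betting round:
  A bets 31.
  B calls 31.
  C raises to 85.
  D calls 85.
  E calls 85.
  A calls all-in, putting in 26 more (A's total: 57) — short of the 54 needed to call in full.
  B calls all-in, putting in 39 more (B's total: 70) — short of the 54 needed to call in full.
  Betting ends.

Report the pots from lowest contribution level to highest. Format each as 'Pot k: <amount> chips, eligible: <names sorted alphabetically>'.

Pot 1: 285 chips, eligible: A, B, C, D, E
Pot 2: 52 chips, eligible: B, C, D, E
Pot 3: 45 chips, eligible: C, D, E

Derivation:
Contributions: A=57, B=70, C=85, D=85, E=85
Pot levels (distinct totals of non-folded players): 57, 70, 85
Layer 1-57: 57 each from A, B, C, D, E = 57*5 = 285 chips; eligible A, B, C, D, E
Layer 58-70: 13 each from B, C, D, E = 13*4 = 52 chips; eligible B, C, D, E
Layer 71-85: 15 each from C, D, E = 15*3 = 45 chips; eligible C, D, E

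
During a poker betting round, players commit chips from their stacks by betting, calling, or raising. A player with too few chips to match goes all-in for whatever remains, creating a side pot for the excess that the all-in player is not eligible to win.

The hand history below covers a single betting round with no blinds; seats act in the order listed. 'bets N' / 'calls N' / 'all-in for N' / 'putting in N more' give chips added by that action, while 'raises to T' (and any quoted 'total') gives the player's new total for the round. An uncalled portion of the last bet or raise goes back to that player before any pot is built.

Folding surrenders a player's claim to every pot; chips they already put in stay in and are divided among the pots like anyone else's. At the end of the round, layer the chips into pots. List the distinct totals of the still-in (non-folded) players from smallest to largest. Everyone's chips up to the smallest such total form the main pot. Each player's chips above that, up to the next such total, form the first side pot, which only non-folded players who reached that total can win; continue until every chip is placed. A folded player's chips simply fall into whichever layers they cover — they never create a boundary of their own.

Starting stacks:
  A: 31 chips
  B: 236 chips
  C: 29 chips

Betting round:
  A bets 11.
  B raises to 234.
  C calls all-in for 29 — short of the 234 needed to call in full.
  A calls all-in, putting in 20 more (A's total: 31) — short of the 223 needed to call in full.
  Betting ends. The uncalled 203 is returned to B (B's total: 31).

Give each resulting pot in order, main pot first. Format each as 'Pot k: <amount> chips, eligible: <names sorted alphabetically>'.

Contributions (after 203 returned to B): A=31, B=31, C=29
Pot levels (distinct totals of non-folded players): 29, 31
Layer 1-29: 29 each from A, B, C = 29*3 = 87 chips; eligible A, B, C
Layer 30-31: 2 each from A, B = 2*2 = 4 chips; eligible A, B

Pot 1: 87 chips, eligible: A, B, C
Pot 2: 4 chips, eligible: A, B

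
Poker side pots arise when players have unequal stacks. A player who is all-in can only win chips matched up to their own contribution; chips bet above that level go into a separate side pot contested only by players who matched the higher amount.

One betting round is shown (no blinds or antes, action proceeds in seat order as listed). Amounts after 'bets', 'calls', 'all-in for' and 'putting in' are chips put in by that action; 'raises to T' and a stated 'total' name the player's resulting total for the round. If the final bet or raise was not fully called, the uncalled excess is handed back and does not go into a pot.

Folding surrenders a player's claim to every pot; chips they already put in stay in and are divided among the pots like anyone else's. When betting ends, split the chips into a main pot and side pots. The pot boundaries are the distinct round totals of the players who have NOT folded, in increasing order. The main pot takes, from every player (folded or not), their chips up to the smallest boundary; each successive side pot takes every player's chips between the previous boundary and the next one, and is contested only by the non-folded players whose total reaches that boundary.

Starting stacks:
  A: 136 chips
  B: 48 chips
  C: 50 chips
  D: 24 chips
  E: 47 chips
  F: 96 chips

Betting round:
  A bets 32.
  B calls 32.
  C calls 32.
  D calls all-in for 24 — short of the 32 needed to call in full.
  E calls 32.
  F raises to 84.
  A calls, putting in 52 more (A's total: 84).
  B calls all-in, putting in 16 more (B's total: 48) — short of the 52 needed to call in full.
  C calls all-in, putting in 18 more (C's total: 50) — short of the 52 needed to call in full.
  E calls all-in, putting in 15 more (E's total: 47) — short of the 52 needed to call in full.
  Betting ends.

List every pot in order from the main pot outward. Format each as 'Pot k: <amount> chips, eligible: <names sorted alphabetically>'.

Contributions: A=84, B=48, C=50, D=24, E=47, F=84
Pot levels (distinct totals of non-folded players): 24, 47, 48, 50, 84
Layer 1-24: 24 each from A, B, C, D, E, F = 24*6 = 144 chips; eligible A, B, C, D, E, F
Layer 25-47: 23 each from A, B, C, E, F = 23*5 = 115 chips; eligible A, B, C, E, F
Layer 48-48: 1 each from A, B, C, F = 1*4 = 4 chips; eligible A, B, C, F
Layer 49-50: 2 each from A, C, F = 2*3 = 6 chips; eligible A, C, F
Layer 51-84: 34 each from A, F = 34*2 = 68 chips; eligible A, F

Pot 1: 144 chips, eligible: A, B, C, D, E, F
Pot 2: 115 chips, eligible: A, B, C, E, F
Pot 3: 4 chips, eligible: A, B, C, F
Pot 4: 6 chips, eligible: A, C, F
Pot 5: 68 chips, eligible: A, F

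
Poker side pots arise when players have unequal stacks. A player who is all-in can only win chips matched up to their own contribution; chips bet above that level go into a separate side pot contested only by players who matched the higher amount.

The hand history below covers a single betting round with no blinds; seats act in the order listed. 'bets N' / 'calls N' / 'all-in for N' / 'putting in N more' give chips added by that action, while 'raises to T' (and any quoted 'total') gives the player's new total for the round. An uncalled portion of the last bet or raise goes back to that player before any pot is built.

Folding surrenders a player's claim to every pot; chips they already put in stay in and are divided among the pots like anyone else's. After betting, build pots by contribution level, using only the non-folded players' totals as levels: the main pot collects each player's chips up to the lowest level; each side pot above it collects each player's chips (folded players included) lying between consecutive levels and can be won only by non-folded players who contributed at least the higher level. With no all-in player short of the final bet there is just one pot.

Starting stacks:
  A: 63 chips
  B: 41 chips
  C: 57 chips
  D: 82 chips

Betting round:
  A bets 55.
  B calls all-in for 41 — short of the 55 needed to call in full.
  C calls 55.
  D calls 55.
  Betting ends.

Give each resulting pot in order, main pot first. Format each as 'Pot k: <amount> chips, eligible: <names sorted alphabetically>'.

Pot 1: 164 chips, eligible: A, B, C, D
Pot 2: 42 chips, eligible: A, C, D

Derivation:
Contributions: A=55, B=41, C=55, D=55
Pot levels (distinct totals of non-folded players): 41, 55
Layer 1-41: 41 each from A, B, C, D = 41*4 = 164 chips; eligible A, B, C, D
Layer 42-55: 14 each from A, C, D = 14*3 = 42 chips; eligible A, C, D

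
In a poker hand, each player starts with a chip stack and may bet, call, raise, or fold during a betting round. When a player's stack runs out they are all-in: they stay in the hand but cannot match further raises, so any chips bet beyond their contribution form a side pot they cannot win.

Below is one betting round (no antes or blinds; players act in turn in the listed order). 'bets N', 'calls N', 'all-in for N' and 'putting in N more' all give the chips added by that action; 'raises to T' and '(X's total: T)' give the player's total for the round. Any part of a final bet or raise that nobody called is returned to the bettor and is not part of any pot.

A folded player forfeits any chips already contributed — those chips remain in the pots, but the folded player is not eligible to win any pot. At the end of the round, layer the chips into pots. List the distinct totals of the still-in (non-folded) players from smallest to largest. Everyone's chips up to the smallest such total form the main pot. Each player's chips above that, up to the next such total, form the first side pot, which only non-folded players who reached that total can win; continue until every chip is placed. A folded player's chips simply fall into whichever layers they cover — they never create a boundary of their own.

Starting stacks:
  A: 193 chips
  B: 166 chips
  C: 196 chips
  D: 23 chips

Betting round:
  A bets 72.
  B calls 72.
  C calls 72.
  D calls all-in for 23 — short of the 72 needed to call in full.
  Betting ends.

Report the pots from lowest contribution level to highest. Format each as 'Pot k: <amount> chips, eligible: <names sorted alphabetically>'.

Contributions: A=72, B=72, C=72, D=23
Pot levels (distinct totals of non-folded players): 23, 72
Layer 1-23: 23 each from A, B, C, D = 23*4 = 92 chips; eligible A, B, C, D
Layer 24-72: 49 each from A, B, C = 49*3 = 147 chips; eligible A, B, C

Pot 1: 92 chips, eligible: A, B, C, D
Pot 2: 147 chips, eligible: A, B, C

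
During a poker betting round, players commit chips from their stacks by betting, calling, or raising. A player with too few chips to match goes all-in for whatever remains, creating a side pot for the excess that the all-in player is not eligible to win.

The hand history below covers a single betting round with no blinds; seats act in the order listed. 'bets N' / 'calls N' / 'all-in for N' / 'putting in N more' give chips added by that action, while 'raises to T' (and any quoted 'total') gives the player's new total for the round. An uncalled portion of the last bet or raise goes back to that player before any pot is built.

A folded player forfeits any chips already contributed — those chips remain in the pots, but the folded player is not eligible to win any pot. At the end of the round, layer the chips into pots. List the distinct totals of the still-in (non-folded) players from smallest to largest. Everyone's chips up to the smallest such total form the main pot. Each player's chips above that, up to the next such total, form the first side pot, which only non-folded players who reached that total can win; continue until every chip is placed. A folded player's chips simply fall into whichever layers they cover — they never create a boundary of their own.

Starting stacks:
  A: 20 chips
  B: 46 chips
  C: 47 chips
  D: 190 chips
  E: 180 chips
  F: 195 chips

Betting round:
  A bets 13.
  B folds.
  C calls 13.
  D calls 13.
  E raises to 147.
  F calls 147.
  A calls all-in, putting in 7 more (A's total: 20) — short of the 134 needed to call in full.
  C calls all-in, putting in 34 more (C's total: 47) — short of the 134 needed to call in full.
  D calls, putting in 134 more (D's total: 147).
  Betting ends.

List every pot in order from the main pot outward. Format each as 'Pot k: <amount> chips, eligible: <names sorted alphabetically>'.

Pot 1: 100 chips, eligible: A, C, D, E, F
Pot 2: 108 chips, eligible: C, D, E, F
Pot 3: 300 chips, eligible: D, E, F

Derivation:
Contributions: A=20, C=47, D=147, E=147, F=147
Folded: B
Pot levels (distinct totals of non-folded players): 20, 47, 147
Layer 1-20: 20 each from A, C, D, E, F = 20*5 = 100 chips; eligible A, C, D, E, F
Layer 21-47: 27 each from C, D, E, F = 27*4 = 108 chips; eligible C, D, E, F
Layer 48-147: 100 each from D, E, F = 100*3 = 300 chips; eligible D, E, F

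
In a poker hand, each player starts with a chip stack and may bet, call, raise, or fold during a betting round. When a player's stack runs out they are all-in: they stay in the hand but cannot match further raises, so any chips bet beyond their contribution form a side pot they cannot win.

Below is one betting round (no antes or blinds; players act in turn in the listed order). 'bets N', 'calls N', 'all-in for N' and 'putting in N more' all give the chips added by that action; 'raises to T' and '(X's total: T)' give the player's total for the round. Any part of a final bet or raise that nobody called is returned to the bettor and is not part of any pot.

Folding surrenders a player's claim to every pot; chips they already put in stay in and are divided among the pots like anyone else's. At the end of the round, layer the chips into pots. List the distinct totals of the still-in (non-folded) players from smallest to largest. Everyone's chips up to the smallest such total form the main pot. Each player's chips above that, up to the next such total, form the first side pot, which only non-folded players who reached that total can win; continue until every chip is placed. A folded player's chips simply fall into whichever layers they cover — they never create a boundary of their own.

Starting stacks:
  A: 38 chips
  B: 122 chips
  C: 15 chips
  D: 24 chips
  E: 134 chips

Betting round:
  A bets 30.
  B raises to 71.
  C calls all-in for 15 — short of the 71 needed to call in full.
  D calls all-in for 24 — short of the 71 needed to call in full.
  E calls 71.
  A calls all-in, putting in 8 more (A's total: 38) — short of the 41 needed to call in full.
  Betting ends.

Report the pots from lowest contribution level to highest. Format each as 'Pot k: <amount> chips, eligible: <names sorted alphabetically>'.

Pot 1: 75 chips, eligible: A, B, C, D, E
Pot 2: 36 chips, eligible: A, B, D, E
Pot 3: 42 chips, eligible: A, B, E
Pot 4: 66 chips, eligible: B, E

Derivation:
Contributions: A=38, B=71, C=15, D=24, E=71
Pot levels (distinct totals of non-folded players): 15, 24, 38, 71
Layer 1-15: 15 each from A, B, C, D, E = 15*5 = 75 chips; eligible A, B, C, D, E
Layer 16-24: 9 each from A, B, D, E = 9*4 = 36 chips; eligible A, B, D, E
Layer 25-38: 14 each from A, B, E = 14*3 = 42 chips; eligible A, B, E
Layer 39-71: 33 each from B, E = 33*2 = 66 chips; eligible B, E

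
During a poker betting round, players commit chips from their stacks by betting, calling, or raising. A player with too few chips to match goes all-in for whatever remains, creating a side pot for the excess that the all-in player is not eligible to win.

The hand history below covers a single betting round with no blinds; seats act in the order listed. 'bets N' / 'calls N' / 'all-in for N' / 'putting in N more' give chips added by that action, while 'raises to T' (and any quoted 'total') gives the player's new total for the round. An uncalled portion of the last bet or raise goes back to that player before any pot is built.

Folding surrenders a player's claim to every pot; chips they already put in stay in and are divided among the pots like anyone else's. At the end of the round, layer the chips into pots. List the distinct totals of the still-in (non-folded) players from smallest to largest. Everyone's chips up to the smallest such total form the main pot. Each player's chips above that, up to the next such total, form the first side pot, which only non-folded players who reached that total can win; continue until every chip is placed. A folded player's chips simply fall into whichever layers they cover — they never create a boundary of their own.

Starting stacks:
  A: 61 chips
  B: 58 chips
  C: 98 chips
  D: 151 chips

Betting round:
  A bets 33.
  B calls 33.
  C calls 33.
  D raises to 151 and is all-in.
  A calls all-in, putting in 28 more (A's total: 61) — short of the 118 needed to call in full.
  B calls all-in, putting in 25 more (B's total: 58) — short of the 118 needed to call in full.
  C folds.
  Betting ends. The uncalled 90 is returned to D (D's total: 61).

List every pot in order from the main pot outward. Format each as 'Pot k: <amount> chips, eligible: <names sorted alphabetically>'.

Pot 1: 207 chips, eligible: A, B, D
Pot 2: 6 chips, eligible: A, D

Derivation:
Contributions (after 90 returned to D): A=61, B=58, C=33, D=61
Folded: C
Pot levels (distinct totals of non-folded players): 58, 61
Layer 1-58: A 58 + B 58 + C 33 + D 58 = 207 chips; eligible A, B, D
Layer 59-61: 3 each from A, D = 3*2 = 6 chips; eligible A, D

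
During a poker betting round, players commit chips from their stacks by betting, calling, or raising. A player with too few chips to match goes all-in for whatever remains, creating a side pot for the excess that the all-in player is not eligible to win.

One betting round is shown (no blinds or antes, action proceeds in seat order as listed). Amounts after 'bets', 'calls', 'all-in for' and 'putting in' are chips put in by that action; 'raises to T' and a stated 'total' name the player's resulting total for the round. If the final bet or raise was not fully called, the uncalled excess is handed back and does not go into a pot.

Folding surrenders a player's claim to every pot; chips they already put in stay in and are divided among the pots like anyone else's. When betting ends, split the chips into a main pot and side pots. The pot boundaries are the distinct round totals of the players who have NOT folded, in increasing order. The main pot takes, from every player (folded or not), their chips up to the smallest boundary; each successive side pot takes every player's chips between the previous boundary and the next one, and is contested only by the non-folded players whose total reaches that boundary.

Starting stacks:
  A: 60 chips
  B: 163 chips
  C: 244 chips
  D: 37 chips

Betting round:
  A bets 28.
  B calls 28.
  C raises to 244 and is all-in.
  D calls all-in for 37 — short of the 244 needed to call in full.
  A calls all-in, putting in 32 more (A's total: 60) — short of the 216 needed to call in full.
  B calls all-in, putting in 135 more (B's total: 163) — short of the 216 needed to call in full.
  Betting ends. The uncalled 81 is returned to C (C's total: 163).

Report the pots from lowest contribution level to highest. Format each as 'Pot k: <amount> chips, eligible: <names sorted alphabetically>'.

Contributions (after 81 returned to C): A=60, B=163, C=163, D=37
Pot levels (distinct totals of non-folded players): 37, 60, 163
Layer 1-37: 37 each from A, B, C, D = 37*4 = 148 chips; eligible A, B, C, D
Layer 38-60: 23 each from A, B, C = 23*3 = 69 chips; eligible A, B, C
Layer 61-163: 103 each from B, C = 103*2 = 206 chips; eligible B, C

Pot 1: 148 chips, eligible: A, B, C, D
Pot 2: 69 chips, eligible: A, B, C
Pot 3: 206 chips, eligible: B, C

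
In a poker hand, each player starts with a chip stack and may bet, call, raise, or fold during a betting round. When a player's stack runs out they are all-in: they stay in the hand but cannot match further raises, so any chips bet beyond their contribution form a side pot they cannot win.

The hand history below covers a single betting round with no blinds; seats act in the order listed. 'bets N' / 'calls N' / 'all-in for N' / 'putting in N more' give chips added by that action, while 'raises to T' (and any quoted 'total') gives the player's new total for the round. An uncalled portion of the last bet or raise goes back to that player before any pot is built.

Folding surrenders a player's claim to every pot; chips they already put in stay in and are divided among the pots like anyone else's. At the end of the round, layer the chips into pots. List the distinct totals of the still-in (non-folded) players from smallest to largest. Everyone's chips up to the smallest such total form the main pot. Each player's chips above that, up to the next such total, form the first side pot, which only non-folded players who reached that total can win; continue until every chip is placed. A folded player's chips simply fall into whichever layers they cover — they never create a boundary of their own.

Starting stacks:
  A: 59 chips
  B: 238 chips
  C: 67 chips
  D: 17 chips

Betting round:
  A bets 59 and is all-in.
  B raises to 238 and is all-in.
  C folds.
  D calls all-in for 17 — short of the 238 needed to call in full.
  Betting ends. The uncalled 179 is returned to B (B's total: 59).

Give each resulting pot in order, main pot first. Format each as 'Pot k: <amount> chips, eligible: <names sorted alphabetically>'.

Pot 1: 51 chips, eligible: A, B, D
Pot 2: 84 chips, eligible: A, B

Derivation:
Contributions (after 179 returned to B): A=59, B=59, D=17
Folded: C
Pot levels (distinct totals of non-folded players): 17, 59
Layer 1-17: 17 each from A, B, D = 17*3 = 51 chips; eligible A, B, D
Layer 18-59: 42 each from A, B = 42*2 = 84 chips; eligible A, B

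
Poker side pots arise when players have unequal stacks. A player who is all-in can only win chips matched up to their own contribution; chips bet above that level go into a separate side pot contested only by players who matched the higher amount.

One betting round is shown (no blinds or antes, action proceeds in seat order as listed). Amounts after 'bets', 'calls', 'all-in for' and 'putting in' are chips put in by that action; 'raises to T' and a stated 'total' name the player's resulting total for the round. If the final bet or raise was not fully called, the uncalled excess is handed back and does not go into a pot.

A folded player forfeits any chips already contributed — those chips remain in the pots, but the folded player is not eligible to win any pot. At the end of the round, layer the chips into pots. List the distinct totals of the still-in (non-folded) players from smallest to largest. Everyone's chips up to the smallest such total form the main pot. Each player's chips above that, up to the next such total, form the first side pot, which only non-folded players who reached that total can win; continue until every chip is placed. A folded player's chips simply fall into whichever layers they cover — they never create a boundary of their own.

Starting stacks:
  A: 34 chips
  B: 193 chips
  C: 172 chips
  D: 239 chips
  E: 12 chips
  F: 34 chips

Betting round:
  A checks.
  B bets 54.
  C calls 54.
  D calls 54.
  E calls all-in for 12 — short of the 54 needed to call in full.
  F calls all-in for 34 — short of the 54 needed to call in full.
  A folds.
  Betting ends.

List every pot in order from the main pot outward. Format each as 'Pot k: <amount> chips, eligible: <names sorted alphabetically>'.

Pot 1: 60 chips, eligible: B, C, D, E, F
Pot 2: 88 chips, eligible: B, C, D, F
Pot 3: 60 chips, eligible: B, C, D

Derivation:
Contributions: B=54, C=54, D=54, E=12, F=34
Folded: A
Pot levels (distinct totals of non-folded players): 12, 34, 54
Layer 1-12: 12 each from B, C, D, E, F = 12*5 = 60 chips; eligible B, C, D, E, F
Layer 13-34: 22 each from B, C, D, F = 22*4 = 88 chips; eligible B, C, D, F
Layer 35-54: 20 each from B, C, D = 20*3 = 60 chips; eligible B, C, D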